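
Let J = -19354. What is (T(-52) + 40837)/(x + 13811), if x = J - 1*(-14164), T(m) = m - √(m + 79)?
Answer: 40785/8621 - 3*√3/8621 ≈ 4.7303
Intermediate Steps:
T(m) = m - √(79 + m)
x = -5190 (x = -19354 - 1*(-14164) = -19354 + 14164 = -5190)
(T(-52) + 40837)/(x + 13811) = ((-52 - √(79 - 52)) + 40837)/(-5190 + 13811) = ((-52 - √27) + 40837)/8621 = ((-52 - 3*√3) + 40837)*(1/8621) = (40785 - 3*√3)*(1/8621) = 40785/8621 - 3*√3/8621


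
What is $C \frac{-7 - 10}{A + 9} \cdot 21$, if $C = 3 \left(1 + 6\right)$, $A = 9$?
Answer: $- \frac{833}{2} \approx -416.5$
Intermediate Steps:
$C = 21$ ($C = 3 \cdot 7 = 21$)
$C \frac{-7 - 10}{A + 9} \cdot 21 = 21 \frac{-7 - 10}{9 + 9} \cdot 21 = 21 \left(- \frac{17}{18}\right) 21 = \left(- \frac{119}{6}\right) 21 = - \frac{833}{2}$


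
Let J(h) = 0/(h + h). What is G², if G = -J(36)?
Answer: 0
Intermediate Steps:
J(h) = 0 (J(h) = 0/((2*h)) = 0*(1/(2*h)) = 0)
G = 0 (G = -1*0 = 0)
G² = 0² = 0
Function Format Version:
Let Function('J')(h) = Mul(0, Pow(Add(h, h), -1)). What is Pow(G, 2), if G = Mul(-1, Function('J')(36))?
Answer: 0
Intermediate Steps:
Function('J')(h) = 0 (Function('J')(h) = Mul(0, Pow(Mul(2, h), -1)) = Mul(0, Mul(Rational(1, 2), Pow(h, -1))) = 0)
G = 0 (G = Mul(-1, 0) = 0)
Pow(G, 2) = Pow(0, 2) = 0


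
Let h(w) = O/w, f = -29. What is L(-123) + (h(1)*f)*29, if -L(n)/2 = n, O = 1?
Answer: -595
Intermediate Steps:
L(n) = -2*n
h(w) = 1/w
L(-123) + (h(1)*f)*29 = -2*(-123) + (-29/1)*29 = 246 + (1*(-29))*29 = 246 - 29*29 = 246 - 841 = -595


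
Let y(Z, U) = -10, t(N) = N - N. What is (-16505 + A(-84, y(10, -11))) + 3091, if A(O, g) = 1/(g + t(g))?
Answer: -134141/10 ≈ -13414.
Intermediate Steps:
t(N) = 0
A(O, g) = 1/g (A(O, g) = 1/(g + 0) = 1/g)
(-16505 + A(-84, y(10, -11))) + 3091 = (-16505 + 1/(-10)) + 3091 = (-16505 - ⅒) + 3091 = -165051/10 + 3091 = -134141/10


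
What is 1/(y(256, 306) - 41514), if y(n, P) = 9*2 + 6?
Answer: -1/41490 ≈ -2.4102e-5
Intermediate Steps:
y(n, P) = 24 (y(n, P) = 18 + 6 = 24)
1/(y(256, 306) - 41514) = 1/(24 - 41514) = 1/(-41490) = -1/41490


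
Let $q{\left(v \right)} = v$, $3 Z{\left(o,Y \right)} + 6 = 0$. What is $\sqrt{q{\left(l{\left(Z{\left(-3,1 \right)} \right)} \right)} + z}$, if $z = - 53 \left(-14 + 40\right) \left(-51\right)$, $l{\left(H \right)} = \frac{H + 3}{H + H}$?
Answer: $\frac{\sqrt{281111}}{2} \approx 265.1$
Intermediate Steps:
$Z{\left(o,Y \right)} = -2$ ($Z{\left(o,Y \right)} = -2 + \frac{1}{3} \cdot 0 = -2 + 0 = -2$)
$l{\left(H \right)} = \frac{3 + H}{2 H}$
$z = 70278$ ($z = \left(-53\right) 26 \left(-51\right) = \left(-1378\right) \left(-51\right) = 70278$)
$\sqrt{q{\left(l{\left(Z{\left(-3,1 \right)} \right)} \right)} + z} = \sqrt{\frac{3 - 2}{2 \left(-2\right)} + 70278} = \sqrt{\frac{1}{2} \left(- \frac{1}{2}\right) 1 + 70278} = \sqrt{- \frac{1}{4} + 70278} = \sqrt{\frac{281111}{4}} = \frac{\sqrt{281111}}{2}$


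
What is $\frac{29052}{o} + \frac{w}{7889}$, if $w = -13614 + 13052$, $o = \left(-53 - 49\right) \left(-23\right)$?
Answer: $\frac{1651252}{134113} \approx 12.312$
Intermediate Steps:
$o = 2346$ ($o = \left(-102\right) \left(-23\right) = 2346$)
$w = -562$
$\frac{29052}{o} + \frac{w}{7889} = \frac{29052}{2346} - \frac{562}{7889} = 29052 \cdot \frac{1}{2346} - \frac{562}{7889} = \frac{4842}{391} - \frac{562}{7889} = \frac{1651252}{134113}$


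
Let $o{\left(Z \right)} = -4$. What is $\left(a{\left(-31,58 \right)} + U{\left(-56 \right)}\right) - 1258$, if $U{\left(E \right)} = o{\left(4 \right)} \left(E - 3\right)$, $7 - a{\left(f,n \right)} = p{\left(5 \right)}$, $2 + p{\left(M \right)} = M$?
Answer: $-1018$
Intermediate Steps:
$p{\left(M \right)} = -2 + M$
$a{\left(f,n \right)} = 4$ ($a{\left(f,n \right)} = 7 - \left(-2 + 5\right) = 7 - 3 = 4$)
$U{\left(E \right)} = 12 - 4 E$ ($U{\left(E \right)} = - 4 \left(E - 3\right) = - 4 \left(-3 + E\right) = 12 - 4 E$)
$\left(a{\left(-31,58 \right)} + U{\left(-56 \right)}\right) - 1258 = \left(4 + \left(12 - -224\right)\right) - 1258 = \left(4 + \left(12 + 224\right)\right) - 1258 = \left(4 + 236\right) - 1258 = 240 - 1258 = -1018$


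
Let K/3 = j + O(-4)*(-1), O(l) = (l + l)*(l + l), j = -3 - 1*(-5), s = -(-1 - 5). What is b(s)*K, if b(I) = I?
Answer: -1116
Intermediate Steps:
s = 6 (s = -1*(-6) = 6)
j = 2 (j = -3 + 5 = 2)
O(l) = 4*l² (O(l) = (2*l)*(2*l) = 4*l²)
K = -186 (K = 3*(2 + (4*(-4)²)*(-1)) = 3*(2 + (4*16)*(-1)) = 3*(2 + 64*(-1)) = 3*(2 - 64) = 3*(-62) = -186)
b(s)*K = 6*(-186) = -1116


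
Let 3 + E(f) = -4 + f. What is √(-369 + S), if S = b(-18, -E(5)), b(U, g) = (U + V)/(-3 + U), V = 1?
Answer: 2*I*√40593/21 ≈ 19.188*I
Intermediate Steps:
E(f) = -7 + f (E(f) = -3 + (-4 + f) = -7 + f)
b(U, g) = (1 + U)/(-3 + U) (b(U, g) = (U + 1)/(-3 + U) = (1 + U)/(-3 + U))
S = 17/21 (S = (1 - 18)/(-3 - 18) = -17/(-21) = -1/21*(-17) = 17/21 ≈ 0.80952)
√(-369 + S) = √(-369 + 17/21) = √(-7732/21) = 2*I*√40593/21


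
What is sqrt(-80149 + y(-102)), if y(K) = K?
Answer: I*sqrt(80251) ≈ 283.29*I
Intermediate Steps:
sqrt(-80149 + y(-102)) = sqrt(-80149 - 102) = sqrt(-80251) = I*sqrt(80251)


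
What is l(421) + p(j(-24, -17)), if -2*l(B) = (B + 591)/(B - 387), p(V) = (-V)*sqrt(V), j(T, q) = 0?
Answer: -253/17 ≈ -14.882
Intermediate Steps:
p(V) = -V**(3/2)
l(B) = -(591 + B)/(2*(-387 + B)) (l(B) = -(B + 591)/(2*(B - 387)) = -(591 + B)/(2*(-387 + B)))
l(421) + p(j(-24, -17)) = (-591 - 1*421)/(2*(-387 + 421)) - 0**(3/2) = (1/2)*(-591 - 421)/34 - 1*0 = (1/2)*(1/34)*(-1012) + 0 = -253/17 + 0 = -253/17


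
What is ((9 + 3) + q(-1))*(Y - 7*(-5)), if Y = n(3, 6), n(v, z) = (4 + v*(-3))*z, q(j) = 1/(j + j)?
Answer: 115/2 ≈ 57.500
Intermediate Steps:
q(j) = 1/(2*j)
n(v, z) = z*(4 - 3*v) (n(v, z) = (4 - 3*v)*z = z*(4 - 3*v))
Y = -30 (Y = 6*(4 - 3*3) = 6*(4 - 9) = 6*(-5) = -30)
((9 + 3) + q(-1))*(Y - 7*(-5)) = ((9 + 3) + (½)/(-1))*(-30 - 7*(-5)) = (12 + (½)*(-1))*(-30 + 35) = (12 - ½)*5 = (23/2)*5 = 115/2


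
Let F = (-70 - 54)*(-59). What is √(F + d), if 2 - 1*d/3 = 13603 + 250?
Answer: I*√34237 ≈ 185.03*I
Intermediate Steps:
F = 7316 (F = -124*(-59) = 7316)
d = -41553 (d = 6 - 3*(13603 + 250) = 6 - 3*13853 = 6 - 41559 = -41553)
√(F + d) = √(7316 - 41553) = √(-34237) = I*√34237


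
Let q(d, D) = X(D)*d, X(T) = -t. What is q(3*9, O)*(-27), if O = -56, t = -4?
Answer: -2916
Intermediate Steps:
X(T) = 4 (X(T) = -1*(-4) = 4)
q(d, D) = 4*d
q(3*9, O)*(-27) = (4*(3*9))*(-27) = (4*27)*(-27) = 108*(-27) = -2916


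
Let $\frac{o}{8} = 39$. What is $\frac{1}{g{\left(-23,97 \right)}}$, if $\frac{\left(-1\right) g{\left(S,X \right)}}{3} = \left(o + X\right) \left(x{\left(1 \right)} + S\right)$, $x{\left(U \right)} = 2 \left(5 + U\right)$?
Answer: $\frac{1}{13497} \approx 7.4091 \cdot 10^{-5}$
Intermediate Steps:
$o = 312$ ($o = 8 \cdot 39 = 312$)
$x{\left(U \right)} = 10 + 2 U$
$g{\left(S,X \right)} = - 3 \left(12 + S\right) \left(312 + X\right)$ ($g{\left(S,X \right)} = - 3 \left(312 + X\right) \left(\left(10 + 2 \cdot 1\right) + S\right) = - 3 \left(312 + X\right) \left(\left(10 + 2\right) + S\right) = - 3 \left(312 + X\right) \left(12 + S\right) = - 3 \left(12 + S\right) \left(312 + X\right)$)
$\frac{1}{g{\left(-23,97 \right)}} = \frac{1}{-11232 - -21528 - 3492 - \left(-69\right) 97} = \frac{1}{-11232 + 21528 - 3492 + 6693} = \frac{1}{13497}$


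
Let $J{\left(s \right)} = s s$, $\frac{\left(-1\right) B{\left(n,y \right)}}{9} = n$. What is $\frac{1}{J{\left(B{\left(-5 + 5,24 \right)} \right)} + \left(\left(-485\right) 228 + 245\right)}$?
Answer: $- \frac{1}{110335} \approx -9.0633 \cdot 10^{-6}$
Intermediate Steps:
$B{\left(n,y \right)} = - 9 n$
$J{\left(s \right)} = s^{2}$
$\frac{1}{J{\left(B{\left(-5 + 5,24 \right)} \right)} + \left(\left(-485\right) 228 + 245\right)} = \frac{1}{\left(- 9 \left(-5 + 5\right)\right)^{2} + \left(\left(-485\right) 228 + 245\right)} = \frac{1}{\left(\left(-9\right) 0\right)^{2} + \left(-110580 + 245\right)} = \frac{1}{0^{2} - 110335} = \frac{1}{0 - 110335} = \frac{1}{-110335} = - \frac{1}{110335}$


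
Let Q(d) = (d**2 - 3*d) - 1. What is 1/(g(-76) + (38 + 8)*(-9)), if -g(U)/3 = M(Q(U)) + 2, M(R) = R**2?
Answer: -1/108108447 ≈ -9.2500e-9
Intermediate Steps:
Q(d) = -1 + d**2 - 3*d
g(U) = -6 - 3*(-1 + U**2 - 3*U)**2 (g(U) = -3*((-1 + U**2 - 3*U)**2 + 2) = -3*(2 + (-1 + U**2 - 3*U)**2) = -6 - 3*(-1 + U**2 - 3*U)**2)
1/(g(-76) + (38 + 8)*(-9)) = 1/((-6 - 3*(1 - 1*(-76)**2 + 3*(-76))**2) + (38 + 8)*(-9)) = 1/((-6 - 3*(1 - 1*5776 - 228)**2) + 46*(-9)) = 1/((-6 - 3*(1 - 5776 - 228)**2) - 414) = 1/((-6 - 3*(-6003)**2) - 414) = 1/((-6 - 3*36036009) - 414) = 1/((-6 - 108108027) - 414) = 1/(-108108033 - 414) = 1/(-108108447) = -1/108108447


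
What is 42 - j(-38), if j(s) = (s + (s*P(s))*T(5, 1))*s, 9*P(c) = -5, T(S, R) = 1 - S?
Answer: -41498/9 ≈ -4610.9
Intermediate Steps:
P(c) = -5/9 (P(c) = (⅑)*(-5) = -5/9)
j(s) = 29*s²/9 (j(s) = (s + (s*(-5/9))*(1 - 1*5))*s = (s + (-5*s/9)*(1 - 5))*s = (s - 5*s/9*(-4))*s = (s + 20*s/9)*s = (29*s/9)*s = 29*s²/9)
42 - j(-38) = 42 - 29*(-38)²/9 = 42 - 29*1444/9 = 42 - 1*41876/9 = 42 - 41876/9 = -41498/9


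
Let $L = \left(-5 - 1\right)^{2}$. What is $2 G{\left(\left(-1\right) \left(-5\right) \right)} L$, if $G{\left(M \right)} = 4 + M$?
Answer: $648$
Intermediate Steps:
$L = 36$ ($L = \left(-6\right)^{2} = 36$)
$2 G{\left(\left(-1\right) \left(-5\right) \right)} L = 2 \left(4 - -5\right) 36 = 2 \left(4 + 5\right) 36 = 2 \cdot 9 \cdot 36 = 18 \cdot 36 = 648$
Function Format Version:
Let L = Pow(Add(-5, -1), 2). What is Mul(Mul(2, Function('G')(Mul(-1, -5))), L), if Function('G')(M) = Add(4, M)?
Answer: 648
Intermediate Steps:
L = 36 (L = Pow(-6, 2) = 36)
Mul(Mul(2, Function('G')(Mul(-1, -5))), L) = Mul(Mul(2, Add(4, Mul(-1, -5))), 36) = Mul(Mul(2, Add(4, 5)), 36) = Mul(Mul(2, 9), 36) = Mul(18, 36) = 648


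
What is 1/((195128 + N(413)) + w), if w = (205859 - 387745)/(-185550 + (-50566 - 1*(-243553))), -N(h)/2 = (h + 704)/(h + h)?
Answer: 3071481/599248518521 ≈ 5.1256e-6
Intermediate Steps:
N(h) = -(704 + h)/h (N(h) = -2*(h + 704)/(h + h) = -2*(704 + h)/(2*h) = -2*(704 + h)*1/(2*h) = -(704 + h)/h)
w = -181886/7437 (w = -181886/(-185550 + (-50566 + 243553)) = -181886/(-185550 + 192987) = -181886/7437 ≈ -24.457)
1/((195128 + N(413)) + w) = 1/((195128 + (-704 - 1*413)/413) - 181886/7437) = 1/((195128 + (-704 - 413)/413) - 181886/7437) = 1/((195128 + (1/413)*(-1117)) - 181886/7437) = 1/((195128 - 1117/413) - 181886/7437) = 1/(80586747/413 - 181886/7437) = 1/(599248518521/3071481) = 3071481/599248518521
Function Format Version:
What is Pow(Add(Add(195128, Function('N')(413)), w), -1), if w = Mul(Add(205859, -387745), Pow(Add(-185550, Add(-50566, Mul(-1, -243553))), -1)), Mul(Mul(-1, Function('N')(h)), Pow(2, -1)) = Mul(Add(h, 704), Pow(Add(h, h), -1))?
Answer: Rational(3071481, 599248518521) ≈ 5.1256e-6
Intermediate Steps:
Function('N')(h) = Mul(-1, Pow(h, -1), Add(704, h)) (Function('N')(h) = Mul(-2, Mul(Add(h, 704), Pow(Add(h, h), -1))) = Mul(-2, Mul(Add(704, h), Pow(Mul(2, h), -1))) = Mul(-2, Mul(Add(704, h), Mul(Rational(1, 2), Pow(h, -1)))) = Mul(-2, Mul(Rational(1, 2), Pow(h, -1), Add(704, h))) = Mul(-1, Pow(h, -1), Add(704, h)))
w = Rational(-181886, 7437) (w = Mul(-181886, Pow(Add(-185550, Add(-50566, 243553)), -1)) = Mul(-181886, Pow(Add(-185550, 192987), -1)) = Mul(-181886, Pow(7437, -1)) = Mul(-181886, Rational(1, 7437)) = Rational(-181886, 7437) ≈ -24.457)
Pow(Add(Add(195128, Function('N')(413)), w), -1) = Pow(Add(Add(195128, Mul(Pow(413, -1), Add(-704, Mul(-1, 413)))), Rational(-181886, 7437)), -1) = Pow(Add(Add(195128, Mul(Rational(1, 413), Add(-704, -413))), Rational(-181886, 7437)), -1) = Pow(Add(Add(195128, Mul(Rational(1, 413), -1117)), Rational(-181886, 7437)), -1) = Pow(Add(Add(195128, Rational(-1117, 413)), Rational(-181886, 7437)), -1) = Pow(Add(Rational(80586747, 413), Rational(-181886, 7437)), -1) = Pow(Rational(599248518521, 3071481), -1) = Rational(3071481, 599248518521)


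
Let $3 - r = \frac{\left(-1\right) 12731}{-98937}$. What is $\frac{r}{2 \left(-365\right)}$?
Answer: $- \frac{28408}{7222401} \approx -0.0039333$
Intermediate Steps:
$r = \frac{284080}{98937}$ ($r = 3 - \frac{\left(-1\right) 12731}{-98937} = 3 - \left(-12731\right) \left(- \frac{1}{98937}\right) = 3 - \frac{12731}{98937} = \frac{284080}{98937} \approx 2.8713$)
$\frac{r}{2 \left(-365\right)} = \frac{284080}{98937 \cdot 2 \left(-365\right)} = \frac{284080}{98937 \left(-730\right)} = \frac{284080}{98937} \left(- \frac{1}{730}\right) = - \frac{28408}{7222401}$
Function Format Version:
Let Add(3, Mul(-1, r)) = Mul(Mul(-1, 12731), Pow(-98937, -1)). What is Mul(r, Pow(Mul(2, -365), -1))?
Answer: Rational(-28408, 7222401) ≈ -0.0039333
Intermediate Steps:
r = Rational(284080, 98937) (r = Add(3, Mul(-1, Mul(Mul(-1, 12731), Pow(-98937, -1)))) = Add(3, Mul(-1, Mul(-12731, Rational(-1, 98937)))) = Add(3, Mul(-1, Rational(12731, 98937))) = Add(3, Rational(-12731, 98937)) = Rational(284080, 98937) ≈ 2.8713)
Mul(r, Pow(Mul(2, -365), -1)) = Mul(Rational(284080, 98937), Pow(Mul(2, -365), -1)) = Mul(Rational(284080, 98937), Pow(-730, -1)) = Mul(Rational(284080, 98937), Rational(-1, 730)) = Rational(-28408, 7222401)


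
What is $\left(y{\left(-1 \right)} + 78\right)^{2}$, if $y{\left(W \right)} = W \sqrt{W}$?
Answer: $\left(78 - i\right)^{2} \approx 6083.0 - 156.0 i$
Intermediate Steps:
$y{\left(W \right)} = W^{\frac{3}{2}}$
$\left(y{\left(-1 \right)} + 78\right)^{2} = \left(\left(-1\right)^{\frac{3}{2}} + 78\right)^{2} = \left(- i + 78\right)^{2} = \left(78 - i\right)^{2}$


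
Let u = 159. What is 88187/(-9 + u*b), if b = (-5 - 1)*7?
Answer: -88187/6687 ≈ -13.188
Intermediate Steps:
b = -42 (b = -6*7 = -42)
88187/(-9 + u*b) = 88187/(-9 + 159*(-42)) = 88187/(-9 - 6678) = 88187/(-6687) = 88187*(-1/6687) = -88187/6687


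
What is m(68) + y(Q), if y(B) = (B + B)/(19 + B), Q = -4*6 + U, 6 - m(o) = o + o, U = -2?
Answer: -858/7 ≈ -122.57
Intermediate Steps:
m(o) = 6 - 2*o (m(o) = 6 - (o + o) = 6 - 2*o)
Q = -26 (Q = -4*6 - 2 = -24 - 2 = -26)
y(B) = 2*B/(19 + B) (y(B) = (2*B)/(19 + B) = 2*B/(19 + B))
m(68) + y(Q) = (6 - 2*68) + 2*(-26)/(19 - 26) = (6 - 136) + 2*(-26)/(-7) = -130 + 2*(-26)*(-⅐) = -130 + 52/7 = -858/7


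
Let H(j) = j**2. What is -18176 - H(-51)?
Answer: -20777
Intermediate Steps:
-18176 - H(-51) = -18176 - 1*(-51)**2 = -18176 - 1*2601 = -18176 - 2601 = -20777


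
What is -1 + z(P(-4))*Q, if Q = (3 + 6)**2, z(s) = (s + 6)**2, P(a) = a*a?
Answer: 39203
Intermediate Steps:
P(a) = a**2
z(s) = (6 + s)**2
Q = 81 (Q = 9**2 = 81)
-1 + z(P(-4))*Q = -1 + (6 + (-4)**2)**2*81 = -1 + (6 + 16)**2*81 = -1 + 22**2*81 = -1 + 484*81 = -1 + 39204 = 39203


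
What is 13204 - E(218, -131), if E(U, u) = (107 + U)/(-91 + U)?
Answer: 1676583/127 ≈ 13201.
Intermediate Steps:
E(U, u) = (107 + U)/(-91 + U)
13204 - E(218, -131) = 13204 - (107 + 218)/(-91 + 218) = 13204 - 325/127 = 1676583/127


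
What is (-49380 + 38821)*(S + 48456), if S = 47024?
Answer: -1008173320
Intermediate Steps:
(-49380 + 38821)*(S + 48456) = (-49380 + 38821)*(47024 + 48456) = -10559*95480 = -1008173320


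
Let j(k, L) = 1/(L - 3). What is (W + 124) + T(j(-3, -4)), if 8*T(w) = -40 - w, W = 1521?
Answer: 91841/56 ≈ 1640.0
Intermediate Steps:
j(k, L) = 1/(-3 + L)
T(w) = -5 - w/8 (T(w) = (-40 - w)/8 = -5 - w/8)
(W + 124) + T(j(-3, -4)) = (1521 + 124) + (-5 - 1/(8*(-3 - 4))) = 1645 + (-5 - ⅛/(-7)) = 1645 + (-5 - ⅛*(-⅐)) = 1645 + (-5 + 1/56) = 1645 - 279/56 = 91841/56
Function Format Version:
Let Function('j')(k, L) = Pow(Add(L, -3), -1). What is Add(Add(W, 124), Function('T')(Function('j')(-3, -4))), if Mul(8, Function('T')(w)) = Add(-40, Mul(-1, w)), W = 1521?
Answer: Rational(91841, 56) ≈ 1640.0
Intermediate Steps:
Function('j')(k, L) = Pow(Add(-3, L), -1)
Function('T')(w) = Add(-5, Mul(Rational(-1, 8), w)) (Function('T')(w) = Mul(Rational(1, 8), Add(-40, Mul(-1, w))) = Add(-5, Mul(Rational(-1, 8), w)))
Add(Add(W, 124), Function('T')(Function('j')(-3, -4))) = Add(Add(1521, 124), Add(-5, Mul(Rational(-1, 8), Pow(Add(-3, -4), -1)))) = Add(1645, Add(-5, Mul(Rational(-1, 8), Pow(-7, -1)))) = Add(1645, Add(-5, Mul(Rational(-1, 8), Rational(-1, 7)))) = Add(1645, Add(-5, Rational(1, 56))) = Add(1645, Rational(-279, 56)) = Rational(91841, 56)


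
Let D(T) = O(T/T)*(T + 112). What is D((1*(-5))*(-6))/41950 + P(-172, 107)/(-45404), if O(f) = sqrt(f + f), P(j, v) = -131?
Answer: 131/45404 + 71*sqrt(2)/20975 ≈ 0.0076723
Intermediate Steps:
O(f) = sqrt(2)*sqrt(f) (O(f) = sqrt(2*f) = sqrt(2)*sqrt(f))
D(T) = sqrt(2)*(112 + T) (D(T) = (sqrt(2)*sqrt(T/T))*(T + 112) = (sqrt(2)*sqrt(1))*(112 + T) = (sqrt(2)*1)*(112 + T) = sqrt(2)*(112 + T))
D((1*(-5))*(-6))/41950 + P(-172, 107)/(-45404) = (sqrt(2)*(112 + (1*(-5))*(-6)))/41950 - 131/(-45404) = (sqrt(2)*(112 - 5*(-6)))*(1/41950) - 131*(-1/45404) = (sqrt(2)*(112 + 30))*(1/41950) + 131/45404 = (sqrt(2)*142)*(1/41950) + 131/45404 = (142*sqrt(2))*(1/41950) + 131/45404 = 71*sqrt(2)/20975 + 131/45404 = 131/45404 + 71*sqrt(2)/20975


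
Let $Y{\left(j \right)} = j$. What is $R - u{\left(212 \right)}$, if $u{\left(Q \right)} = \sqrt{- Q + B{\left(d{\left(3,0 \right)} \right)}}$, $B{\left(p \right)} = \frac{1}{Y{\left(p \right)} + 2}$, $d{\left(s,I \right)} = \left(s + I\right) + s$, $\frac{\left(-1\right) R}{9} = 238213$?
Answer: $-2143917 - \frac{i \sqrt{3390}}{4} \approx -2.1439 \cdot 10^{6} - 14.556 i$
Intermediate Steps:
$R = -2143917$ ($R = \left(-9\right) 238213 = -2143917$)
$d{\left(s,I \right)} = I + 2 s$ ($d{\left(s,I \right)} = \left(I + s\right) + s = I + 2 s$)
$B{\left(p \right)} = \frac{1}{2 + p}$ ($B{\left(p \right)} = \frac{1}{p + 2} = \frac{1}{2 + p}$)
$u{\left(Q \right)} = \sqrt{\frac{1}{8} - Q}$ ($u{\left(Q \right)} = \sqrt{- Q + \frac{1}{2 + \left(0 + 2 \cdot 3\right)}} = \sqrt{- Q + \frac{1}{2 + \left(0 + 6\right)}} = \sqrt{- Q + \frac{1}{2 + 6}} = \sqrt{- Q + \frac{1}{8}} = \sqrt{\frac{1}{8} - Q}$)
$R - u{\left(212 \right)} = -2143917 - \frac{\sqrt{2 - 3392}}{4} = -2143917 - \frac{\sqrt{-3390}}{4} = -2143917 - \frac{i \sqrt{3390}}{4}$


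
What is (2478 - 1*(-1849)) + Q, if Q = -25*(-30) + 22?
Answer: 5099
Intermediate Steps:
Q = 772 (Q = 750 + 22 = 772)
(2478 - 1*(-1849)) + Q = (2478 - 1*(-1849)) + 772 = (2478 + 1849) + 772 = 4327 + 772 = 5099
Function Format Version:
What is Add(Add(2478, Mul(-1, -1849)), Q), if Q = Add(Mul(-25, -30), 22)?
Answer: 5099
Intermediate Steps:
Q = 772 (Q = Add(750, 22) = 772)
Add(Add(2478, Mul(-1, -1849)), Q) = Add(Add(2478, Mul(-1, -1849)), 772) = Add(Add(2478, 1849), 772) = Add(4327, 772) = 5099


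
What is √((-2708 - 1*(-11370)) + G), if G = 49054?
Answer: 2*√14429 ≈ 240.24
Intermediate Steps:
√((-2708 - 1*(-11370)) + G) = √((-2708 - 1*(-11370)) + 49054) = √((-2708 + 11370) + 49054) = √(8662 + 49054) = √57716 = 2*√14429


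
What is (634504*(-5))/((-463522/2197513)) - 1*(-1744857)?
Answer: 3890216774557/231761 ≈ 1.6785e+7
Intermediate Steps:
(634504*(-5))/((-463522/2197513)) - 1*(-1744857) = -3172520/((-463522*1/2197513)) + 1744857 = -3172520/(-463522/2197513) + 1744857 = -3172520*(-2197513/463522) + 1744857 = 3485826971380/231761 + 1744857 = 3890216774557/231761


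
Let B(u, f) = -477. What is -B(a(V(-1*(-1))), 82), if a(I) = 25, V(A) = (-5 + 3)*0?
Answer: 477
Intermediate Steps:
V(A) = 0 (V(A) = -2*0 = 0)
-B(a(V(-1*(-1))), 82) = -1*(-477) = 477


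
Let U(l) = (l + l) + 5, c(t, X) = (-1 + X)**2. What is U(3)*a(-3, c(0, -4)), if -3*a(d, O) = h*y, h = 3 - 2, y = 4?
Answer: -44/3 ≈ -14.667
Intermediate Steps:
h = 1
U(l) = 5 + 2*l (U(l) = 2*l + 5 = 5 + 2*l)
a(d, O) = -4/3
U(3)*a(-3, c(0, -4)) = (5 + 2*3)*(-4/3) = (5 + 6)*(-4/3) = 11*(-4/3) = -44/3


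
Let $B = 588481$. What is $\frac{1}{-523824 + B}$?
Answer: $\frac{1}{64657} \approx 1.5466 \cdot 10^{-5}$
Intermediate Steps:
$\frac{1}{-523824 + B} = \frac{1}{-523824 + 588481} = \frac{1}{64657}$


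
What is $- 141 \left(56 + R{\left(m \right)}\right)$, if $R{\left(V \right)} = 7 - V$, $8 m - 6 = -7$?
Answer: $- \frac{71205}{8} \approx -8900.6$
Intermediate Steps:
$m = - \frac{1}{8}$ ($m = \frac{3}{4} + \frac{1}{8} \left(-7\right) = \frac{3}{4} - \frac{7}{8} = - \frac{1}{8} \approx -0.125$)
$- 141 \left(56 + R{\left(m \right)}\right) = - 141 \left(56 + \left(7 - - \frac{1}{8}\right)\right) = - 141 \left(56 + \left(7 + \frac{1}{8}\right)\right) = - 141 \left(56 + \frac{57}{8}\right) = \left(-141\right) \frac{505}{8} = - \frac{71205}{8}$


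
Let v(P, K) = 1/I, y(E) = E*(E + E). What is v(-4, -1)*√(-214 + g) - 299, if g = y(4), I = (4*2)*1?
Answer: -299 + I*√182/8 ≈ -299.0 + 1.6863*I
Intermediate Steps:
I = 8 (I = 8*1 = 8)
y(E) = 2*E² (y(E) = E*(2*E) = 2*E²)
v(P, K) = ⅛ (v(P, K) = 1/8 = ⅛)
g = 32 (g = 2*4² = 2*16 = 32)
v(-4, -1)*√(-214 + g) - 299 = √(-214 + 32)/8 - 299 = √(-182)/8 - 299 = (I*√182)/8 - 299 = I*√182/8 - 299 = -299 + I*√182/8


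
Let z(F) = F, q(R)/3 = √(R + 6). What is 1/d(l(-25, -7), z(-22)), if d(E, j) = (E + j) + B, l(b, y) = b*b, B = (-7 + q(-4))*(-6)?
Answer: 215/138459 + 2*√2/46153 ≈ 0.0016141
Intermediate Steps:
q(R) = 3*√(6 + R) (q(R) = 3*√(R + 6) = 3*√(6 + R))
B = 42 - 18*√2 (B = (-7 + 3*√(6 - 4))*(-6) = (-7 + 3*√2)*(-6) = 42 - 18*√2 ≈ 16.544)
l(b, y) = b²
d(E, j) = 42 + E + j - 18*√2 (d(E, j) = (E + j) + (42 - 18*√2) = 42 + E + j - 18*√2)
1/d(l(-25, -7), z(-22)) = 1/(42 + (-25)² - 22 - 18*√2) = 1/(42 + 625 - 22 - 18*√2) = 1/(645 - 18*√2)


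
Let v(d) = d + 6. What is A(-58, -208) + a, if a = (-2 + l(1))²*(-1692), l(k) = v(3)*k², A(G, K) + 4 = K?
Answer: -83120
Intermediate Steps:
A(G, K) = -4 + K
v(d) = 6 + d
l(k) = 9*k² (l(k) = (6 + 3)*k² = 9*k²)
a = -82908 (a = (-2 + 9*1²)²*(-1692) = (-2 + 9*1)²*(-1692) = (-2 + 9)²*(-1692) = 7²*(-1692) = 49*(-1692) = -82908)
A(-58, -208) + a = (-4 - 208) - 82908 = -212 - 82908 = -83120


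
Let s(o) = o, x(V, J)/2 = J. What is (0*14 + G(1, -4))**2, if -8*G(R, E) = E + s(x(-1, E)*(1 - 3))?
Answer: 9/4 ≈ 2.2500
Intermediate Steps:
x(V, J) = 2*J
G(R, E) = 3*E/8 (G(R, E) = -(E + (2*E)*(1 - 3))/8 = -(E + (2*E)*(-2))/8 = -(E - 4*E)/8 = -(-3)*E/8 = 3*E/8)
(0*14 + G(1, -4))**2 = (0*14 + (3/8)*(-4))**2 = (0 - 3/2)**2 = (-3/2)**2 = 9/4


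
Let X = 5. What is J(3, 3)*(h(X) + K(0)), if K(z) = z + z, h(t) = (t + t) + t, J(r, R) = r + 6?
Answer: 135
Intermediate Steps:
J(r, R) = 6 + r
h(t) = 3*t (h(t) = 2*t + t = 3*t)
K(z) = 2*z
J(3, 3)*(h(X) + K(0)) = (6 + 3)*(3*5 + 2*0) = 9*(15 + 0) = 9*15 = 135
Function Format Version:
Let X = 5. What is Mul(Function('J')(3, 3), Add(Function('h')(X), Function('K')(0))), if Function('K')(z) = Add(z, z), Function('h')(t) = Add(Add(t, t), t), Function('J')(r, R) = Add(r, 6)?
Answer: 135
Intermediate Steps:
Function('J')(r, R) = Add(6, r)
Function('h')(t) = Mul(3, t) (Function('h')(t) = Add(Mul(2, t), t) = Mul(3, t))
Function('K')(z) = Mul(2, z)
Mul(Function('J')(3, 3), Add(Function('h')(X), Function('K')(0))) = Mul(Add(6, 3), Add(Mul(3, 5), Mul(2, 0))) = Mul(9, Add(15, 0)) = Mul(9, 15) = 135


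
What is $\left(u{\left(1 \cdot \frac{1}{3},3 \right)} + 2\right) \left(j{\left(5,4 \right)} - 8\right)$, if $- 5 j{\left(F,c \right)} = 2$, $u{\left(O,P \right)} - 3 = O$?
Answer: $- \frac{224}{5} \approx -44.8$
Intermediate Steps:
$u{\left(O,P \right)} = 3 + O$
$j{\left(F,c \right)} = - \frac{2}{5}$ ($j{\left(F,c \right)} = \left(- \frac{1}{5}\right) 2 = - \frac{2}{5}$)
$\left(u{\left(1 \cdot \frac{1}{3},3 \right)} + 2\right) \left(j{\left(5,4 \right)} - 8\right) = \left(\left(3 + 1 \cdot \frac{1}{3}\right) + 2\right) \left(- \frac{2}{5} - 8\right) = \left(\left(3 + 1 \cdot \frac{1}{3}\right) + 2\right) \left(- \frac{42}{5}\right) = \left(\left(3 + \frac{1}{3}\right) + 2\right) \left(- \frac{42}{5}\right) = \left(\frac{10}{3} + 2\right) \left(- \frac{42}{5}\right) = \frac{16}{3} \left(- \frac{42}{5}\right) = - \frac{224}{5}$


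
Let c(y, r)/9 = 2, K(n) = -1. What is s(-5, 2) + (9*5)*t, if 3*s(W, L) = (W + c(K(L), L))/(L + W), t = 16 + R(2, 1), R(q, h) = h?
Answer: 6872/9 ≈ 763.56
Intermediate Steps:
c(y, r) = 18 (c(y, r) = 9*2 = 18)
t = 17 (t = 16 + 1 = 17)
s(W, L) = (18 + W)/(3*(L + W)) (s(W, L) = ((W + 18)/(L + W))/3 = ((18 + W)/(L + W))/3 = (18 + W)/(3*(L + W)))
s(-5, 2) + (9*5)*t = (6 + (⅓)*(-5))/(2 - 5) + (9*5)*17 = (6 - 5/3)/(-3) + 45*17 = -⅓*13/3 + 765 = -13/9 + 765 = 6872/9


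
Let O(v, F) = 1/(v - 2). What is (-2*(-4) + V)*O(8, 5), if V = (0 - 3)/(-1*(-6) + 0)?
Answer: 5/4 ≈ 1.2500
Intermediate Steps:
V = -½ (V = -3/(6 + 0) = -3/6 = -3*⅙ = -½ ≈ -0.50000)
O(v, F) = 1/(-2 + v)
(-2*(-4) + V)*O(8, 5) = (-2*(-4) - ½)/(-2 + 8) = (8 - ½)/6 = (15/2)*(⅙) = 5/4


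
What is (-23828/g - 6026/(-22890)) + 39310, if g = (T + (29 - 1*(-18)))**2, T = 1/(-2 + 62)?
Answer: 73048741600867/1858771005 ≈ 39300.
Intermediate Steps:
T = 1/60 ≈ 0.016667
g = 7958041/3600 (g = (1/60 + (29 - 1*(-18)))**2 = (1/60 + (29 + 18))**2 = (1/60 + 47)**2 = (2821/60)**2 = 7958041/3600 ≈ 2210.6)
(-23828/g - 6026/(-22890)) + 39310 = (-23828/7958041/3600 - 6026/(-22890)) + 39310 = (-23828*3600/7958041 - 6026*(-1/22890)) + 39310 = (-12254400/1136863 + 3013/11445) + 39310 = -19546605683/1858771005 + 39310 = 73048741600867/1858771005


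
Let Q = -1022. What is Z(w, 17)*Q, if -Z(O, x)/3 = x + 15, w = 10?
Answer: 98112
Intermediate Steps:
Z(O, x) = -45 - 3*x (Z(O, x) = -3*(x + 15) = -3*(15 + x) = -45 - 3*x)
Z(w, 17)*Q = (-45 - 3*17)*(-1022) = (-45 - 51)*(-1022) = -96*(-1022) = 98112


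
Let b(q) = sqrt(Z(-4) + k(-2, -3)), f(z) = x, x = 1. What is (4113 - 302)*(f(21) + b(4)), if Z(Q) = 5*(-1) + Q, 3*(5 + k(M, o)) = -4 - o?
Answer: 3811 + 3811*I*sqrt(129)/3 ≈ 3811.0 + 14428.0*I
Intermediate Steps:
f(z) = 1
k(M, o) = -19/3 - o/3 (k(M, o) = -5 + (-4 - o)/3 = -5 + (-4/3 - o/3) = -19/3 - o/3)
Z(Q) = -5 + Q
b(q) = I*sqrt(129)/3 (b(q) = sqrt((-5 - 4) + (-19/3 - 1/3*(-3))) = sqrt(-9 + (-19/3 + 1)) = sqrt(-9 - 16/3) = sqrt(-43/3) = I*sqrt(129)/3)
(4113 - 302)*(f(21) + b(4)) = (4113 - 302)*(1 + I*sqrt(129)/3) = 3811*(1 + I*sqrt(129)/3) = 3811 + 3811*I*sqrt(129)/3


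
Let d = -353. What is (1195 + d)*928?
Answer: 781376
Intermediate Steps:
(1195 + d)*928 = (1195 - 353)*928 = 842*928 = 781376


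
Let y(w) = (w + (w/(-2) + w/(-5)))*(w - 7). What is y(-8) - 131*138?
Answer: -18042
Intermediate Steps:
y(w) = 3*w*(-7 + w)/10 (y(w) = (w + (w*(-1/2) + w*(-1/5)))*(-7 + w) = (w + (-w/2 - w/5))*(-7 + w) = (w - 7*w/10)*(-7 + w) = (3*w/10)*(-7 + w) = 3*w*(-7 + w)/10)
y(-8) - 131*138 = (3/10)*(-8)*(-7 - 8) - 131*138 = (3/10)*(-8)*(-15) - 18078 = 36 - 18078 = -18042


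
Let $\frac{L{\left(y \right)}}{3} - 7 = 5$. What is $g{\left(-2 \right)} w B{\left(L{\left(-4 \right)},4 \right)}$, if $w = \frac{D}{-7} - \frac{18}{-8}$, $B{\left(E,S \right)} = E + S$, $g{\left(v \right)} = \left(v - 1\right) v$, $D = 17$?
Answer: $- \frac{300}{7} \approx -42.857$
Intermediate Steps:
$g{\left(v \right)} = v \left(-1 + v\right)$ ($g{\left(v \right)} = \left(-1 + v\right) v = v \left(-1 + v\right)$)
$L{\left(y \right)} = 36$ ($L{\left(y \right)} = 21 + 3 \cdot 5 = 21 + 15 = 36$)
$w = - \frac{5}{28}$ ($w = \frac{17}{-7} - \frac{18}{-8} = 17 \left(- \frac{1}{7}\right) - - \frac{9}{4} = - \frac{17}{7} + \frac{9}{4} = - \frac{5}{28} \approx -0.17857$)
$g{\left(-2 \right)} w B{\left(L{\left(-4 \right)},4 \right)} = - 2 \left(-1 - 2\right) \left(- \frac{5}{28}\right) \left(36 + 4\right) = \left(-2\right) \left(-3\right) \left(- \frac{5}{28}\right) 40 = 6 \left(- \frac{5}{28}\right) 40 = \left(- \frac{15}{14}\right) 40 = - \frac{300}{7}$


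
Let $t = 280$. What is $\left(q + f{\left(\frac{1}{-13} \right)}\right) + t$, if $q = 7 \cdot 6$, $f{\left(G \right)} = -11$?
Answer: $311$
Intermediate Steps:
$q = 42$
$\left(q + f{\left(\frac{1}{-13} \right)}\right) + t = \left(42 - 11\right) + 280 = 31 + 280 = 311$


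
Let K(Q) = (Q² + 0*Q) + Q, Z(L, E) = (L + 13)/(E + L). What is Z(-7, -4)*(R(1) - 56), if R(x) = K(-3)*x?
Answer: 300/11 ≈ 27.273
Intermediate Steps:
Z(L, E) = (13 + L)/(E + L)
K(Q) = Q + Q² (K(Q) = (Q² + 0) + Q = Q² + Q = Q + Q²)
R(x) = 6*x (R(x) = (-3*(1 - 3))*x = (-3*(-2))*x = 6*x)
Z(-7, -4)*(R(1) - 56) = ((13 - 7)/(-4 - 7))*(6*1 - 56) = (6/(-11))*(6 - 56) = -1/11*6*(-50) = -6/11*(-50) = 300/11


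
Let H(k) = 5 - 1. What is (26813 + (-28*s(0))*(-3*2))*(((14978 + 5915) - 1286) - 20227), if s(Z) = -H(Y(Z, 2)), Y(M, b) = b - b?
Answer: -16207420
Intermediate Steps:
Y(M, b) = 0
H(k) = 4
s(Z) = -4 (s(Z) = -1*4 = -4)
(26813 + (-28*s(0))*(-3*2))*(((14978 + 5915) - 1286) - 20227) = (26813 + (-28*(-4))*(-3*2))*(((14978 + 5915) - 1286) - 20227) = (26813 + 112*(-6))*((20893 - 1286) - 20227) = (26813 - 672)*(19607 - 20227) = 26141*(-620) = -16207420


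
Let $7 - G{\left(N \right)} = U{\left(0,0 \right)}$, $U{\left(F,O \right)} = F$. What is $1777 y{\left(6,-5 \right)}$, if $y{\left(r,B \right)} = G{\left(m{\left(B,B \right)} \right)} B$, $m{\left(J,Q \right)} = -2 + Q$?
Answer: $-62195$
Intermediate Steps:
$G{\left(N \right)} = 7$ ($G{\left(N \right)} = 7 - 0 = 7 + 0 = 7$)
$y{\left(r,B \right)} = 7 B$
$1777 y{\left(6,-5 \right)} = 1777 \cdot 7 \left(-5\right) = 1777 \left(-35\right) = -62195$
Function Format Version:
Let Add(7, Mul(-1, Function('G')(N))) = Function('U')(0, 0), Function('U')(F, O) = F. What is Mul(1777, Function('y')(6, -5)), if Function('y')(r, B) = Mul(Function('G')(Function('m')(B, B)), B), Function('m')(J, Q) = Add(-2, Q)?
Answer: -62195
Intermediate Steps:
Function('G')(N) = 7 (Function('G')(N) = Add(7, Mul(-1, 0)) = Add(7, 0) = 7)
Function('y')(r, B) = Mul(7, B)
Mul(1777, Function('y')(6, -5)) = Mul(1777, Mul(7, -5)) = Mul(1777, -35) = -62195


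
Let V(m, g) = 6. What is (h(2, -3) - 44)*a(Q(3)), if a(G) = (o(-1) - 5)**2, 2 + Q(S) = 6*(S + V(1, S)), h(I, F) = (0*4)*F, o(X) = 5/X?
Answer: -4400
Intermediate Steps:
h(I, F) = 0 (h(I, F) = 0*F = 0)
Q(S) = 34 + 6*S (Q(S) = -2 + 6*(S + 6) = -2 + 6*(6 + S) = -2 + (36 + 6*S) = 34 + 6*S)
a(G) = 100 (a(G) = (5/(-1) - 5)**2 = (5*(-1) - 5)**2 = (-5 - 5)**2 = (-10)**2 = 100)
(h(2, -3) - 44)*a(Q(3)) = (0 - 44)*100 = -44*100 = -4400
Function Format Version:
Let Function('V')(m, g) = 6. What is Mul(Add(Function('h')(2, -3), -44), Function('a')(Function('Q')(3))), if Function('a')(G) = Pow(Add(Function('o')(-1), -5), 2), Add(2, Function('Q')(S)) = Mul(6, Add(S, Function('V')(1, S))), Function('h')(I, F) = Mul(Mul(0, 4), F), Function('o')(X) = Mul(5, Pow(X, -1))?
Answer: -4400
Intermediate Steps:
Function('h')(I, F) = 0 (Function('h')(I, F) = Mul(0, F) = 0)
Function('Q')(S) = Add(34, Mul(6, S)) (Function('Q')(S) = Add(-2, Mul(6, Add(S, 6))) = Add(-2, Mul(6, Add(6, S))) = Add(-2, Add(36, Mul(6, S))) = Add(34, Mul(6, S)))
Function('a')(G) = 100 (Function('a')(G) = Pow(Add(Mul(5, Pow(-1, -1)), -5), 2) = Pow(Add(Mul(5, -1), -5), 2) = Pow(Add(-5, -5), 2) = Pow(-10, 2) = 100)
Mul(Add(Function('h')(2, -3), -44), Function('a')(Function('Q')(3))) = Mul(Add(0, -44), 100) = Mul(-44, 100) = -4400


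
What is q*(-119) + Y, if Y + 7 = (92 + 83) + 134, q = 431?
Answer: -50987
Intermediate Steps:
Y = 302 (Y = -7 + ((92 + 83) + 134) = -7 + (175 + 134) = -7 + 309 = 302)
q*(-119) + Y = 431*(-119) + 302 = -51289 + 302 = -50987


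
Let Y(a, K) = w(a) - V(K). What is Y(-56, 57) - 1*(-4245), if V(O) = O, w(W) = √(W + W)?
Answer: 4188 + 4*I*√7 ≈ 4188.0 + 10.583*I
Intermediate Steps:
w(W) = √2*√W (w(W) = √(2*W) = √2*√W)
Y(a, K) = -K + √2*√a (Y(a, K) = √2*√a - K = -K + √2*√a)
Y(-56, 57) - 1*(-4245) = (-1*57 + √2*√(-56)) - 1*(-4245) = (-57 + √2*(2*I*√14)) + 4245 = (-57 + 4*I*√7) + 4245 = 4188 + 4*I*√7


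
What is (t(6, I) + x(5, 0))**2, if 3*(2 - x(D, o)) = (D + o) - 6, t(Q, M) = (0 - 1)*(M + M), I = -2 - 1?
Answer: 625/9 ≈ 69.444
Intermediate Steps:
I = -3
t(Q, M) = -2*M
x(D, o) = 4 - D/3 - o/3 (x(D, o) = 2 - ((D + o) - 6)/3 = 2 - (-6 + D + o)/3 = 2 + (2 - D/3 - o/3) = 4 - D/3 - o/3)
(t(6, I) + x(5, 0))**2 = (-2*(-3) + (4 - 1/3*5 - 1/3*0))**2 = (6 + (4 - 5/3 + 0))**2 = (6 + 7/3)**2 = (25/3)**2 = 625/9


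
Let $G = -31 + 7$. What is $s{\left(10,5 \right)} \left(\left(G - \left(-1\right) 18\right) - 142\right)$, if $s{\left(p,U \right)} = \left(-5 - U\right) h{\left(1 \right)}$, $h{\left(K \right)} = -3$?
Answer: $-4440$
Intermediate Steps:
$G = -24$
$s{\left(p,U \right)} = 15 + 3 U$ ($s{\left(p,U \right)} = \left(-5 - U\right) \left(-3\right) = 15 + 3 U$)
$s{\left(10,5 \right)} \left(\left(G - \left(-1\right) 18\right) - 142\right) = \left(15 + 3 \cdot 5\right) \left(\left(-24 - \left(-1\right) 18\right) - 142\right) = \left(15 + 15\right) \left(\left(-24 - -18\right) - 142\right) = 30 \left(\left(-24 + 18\right) - 142\right) = 30 \left(-6 - 142\right) = 30 \left(-148\right) = -4440$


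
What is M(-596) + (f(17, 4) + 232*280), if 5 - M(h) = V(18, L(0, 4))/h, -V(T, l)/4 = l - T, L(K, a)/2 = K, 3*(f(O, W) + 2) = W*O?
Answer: 29048647/447 ≈ 64986.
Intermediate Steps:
f(O, W) = -2 + O*W/3 (f(O, W) = -2 + (W*O)/3 = -2 + (O*W)/3 = -2 + O*W/3)
L(K, a) = 2*K
V(T, l) = -4*l + 4*T (V(T, l) = -4*(l - T) = -4*l + 4*T)
M(h) = 5 - 72/h (M(h) = 5 - (-8*0 + 4*18)/h = 5 - (-4*0 + 72)/h = 5 - (0 + 72)/h = 5 - 72/h)
M(-596) + (f(17, 4) + 232*280) = (5 - 72/(-596)) + ((-2 + (⅓)*17*4) + 232*280) = (5 - 72*(-1/596)) + ((-2 + 68/3) + 64960) = (5 + 18/149) + (62/3 + 64960) = 763/149 + 194942/3 = 29048647/447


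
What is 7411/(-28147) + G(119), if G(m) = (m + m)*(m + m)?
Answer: 1594351257/28147 ≈ 56644.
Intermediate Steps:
G(m) = 4*m² (G(m) = (2*m)*(2*m) = 4*m²)
7411/(-28147) + G(119) = 7411/(-28147) + 4*119² = 7411*(-1/28147) + 4*14161 = -7411/28147 + 56644 = 1594351257/28147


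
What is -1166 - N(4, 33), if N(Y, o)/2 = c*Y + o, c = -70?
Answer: -672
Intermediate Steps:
N(Y, o) = -140*Y + 2*o (N(Y, o) = 2*(-70*Y + o) = 2*(o - 70*Y) = -140*Y + 2*o)
-1166 - N(4, 33) = -1166 - (-140*4 + 2*33) = -1166 - (-560 + 66) = -1166 - 1*(-494) = -1166 + 494 = -672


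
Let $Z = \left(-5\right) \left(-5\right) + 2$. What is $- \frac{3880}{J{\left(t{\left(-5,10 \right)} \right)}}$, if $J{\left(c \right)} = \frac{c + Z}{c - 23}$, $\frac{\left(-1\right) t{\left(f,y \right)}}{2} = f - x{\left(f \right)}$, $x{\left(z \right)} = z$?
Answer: $\frac{89240}{27} \approx 3305.2$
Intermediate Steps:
$Z = 27$ ($Z = 25 + 2 = 27$)
$t{\left(f,y \right)} = 0$ ($t{\left(f,y \right)} = - 2 \left(f - f\right) = \left(-2\right) 0 = 0$)
$J{\left(c \right)} = \frac{27 + c}{-23 + c}$ ($J{\left(c \right)} = \frac{c + 27}{c - 23} = \frac{27 + c}{-23 + c}$)
$- \frac{3880}{J{\left(t{\left(-5,10 \right)} \right)}} = - \frac{3880}{\frac{1}{-23 + 0} \left(27 + 0\right)} = - \frac{3880}{\frac{1}{-23} \cdot 27} = - \frac{3880}{\left(- \frac{1}{23}\right) 27} = - \frac{3880}{- \frac{27}{23}} = \left(-3880\right) \left(- \frac{23}{27}\right) = \frac{89240}{27}$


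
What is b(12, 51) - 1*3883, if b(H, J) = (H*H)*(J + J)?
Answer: 10805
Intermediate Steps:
b(H, J) = 2*J*H² (b(H, J) = H²*(2*J) = 2*J*H²)
b(12, 51) - 1*3883 = 2*51*12² - 1*3883 = 2*51*144 - 3883 = 14688 - 3883 = 10805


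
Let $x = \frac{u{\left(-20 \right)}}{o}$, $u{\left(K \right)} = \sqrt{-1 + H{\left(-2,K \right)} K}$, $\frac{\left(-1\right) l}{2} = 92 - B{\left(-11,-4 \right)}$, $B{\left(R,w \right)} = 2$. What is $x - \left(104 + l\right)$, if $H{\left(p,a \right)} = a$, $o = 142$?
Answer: $76 + \frac{\sqrt{399}}{142} \approx 76.141$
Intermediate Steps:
$l = -180$ ($l = - 2 \left(92 - 2\right) = \left(-2\right) 90 = -180$)
$u{\left(K \right)} = \sqrt{-1 + K^{2}}$ ($u{\left(K \right)} = \sqrt{-1 + K K} = \sqrt{-1 + K^{2}}$)
$x = \frac{\sqrt{399}}{142}$ ($x = \frac{\sqrt{-1 + \left(-20\right)^{2}}}{142} = \sqrt{-1 + 400} \cdot \frac{1}{142} = \sqrt{399} \cdot \frac{1}{142} = \frac{\sqrt{399}}{142} \approx 0.14067$)
$x - \left(104 + l\right) = \frac{\sqrt{399}}{142} - \left(104 - 180\right) = \frac{\sqrt{399}}{142} - -76 = \frac{\sqrt{399}}{142} + 76 = 76 + \frac{\sqrt{399}}{142}$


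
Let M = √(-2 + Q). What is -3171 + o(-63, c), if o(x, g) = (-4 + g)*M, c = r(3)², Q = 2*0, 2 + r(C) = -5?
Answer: -3171 + 45*I*√2 ≈ -3171.0 + 63.64*I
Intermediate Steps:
r(C) = -7 (r(C) = -2 - 5 = -7)
Q = 0
M = I*√2 (M = √(-2 + 0) = √(-2) = I*√2 ≈ 1.4142*I)
c = 49 (c = (-7)² = 49)
o(x, g) = I*√2*(-4 + g) (o(x, g) = (-4 + g)*(I*√2) = I*√2*(-4 + g))
-3171 + o(-63, c) = -3171 + I*√2*(-4 + 49) = -3171 + I*√2*45 = -3171 + 45*I*√2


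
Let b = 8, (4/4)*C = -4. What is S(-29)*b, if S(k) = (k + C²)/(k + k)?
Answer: 52/29 ≈ 1.7931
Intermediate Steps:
C = -4
S(k) = (16 + k)/(2*k) (S(k) = (k + (-4)²)/(k + k) = (k + 16)/((2*k)) = (16 + k)*(1/(2*k)) = (16 + k)/(2*k))
S(-29)*b = ((½)*(16 - 29)/(-29))*8 = ((½)*(-1/29)*(-13))*8 = (13/58)*8 = 52/29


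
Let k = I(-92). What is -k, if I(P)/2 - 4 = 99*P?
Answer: 18208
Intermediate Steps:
I(P) = 8 + 198*P (I(P) = 8 + 2*(99*P) = 8 + 198*P)
k = -18208 (k = 8 + 198*(-92) = 8 - 18216 = -18208)
-k = -1*(-18208) = 18208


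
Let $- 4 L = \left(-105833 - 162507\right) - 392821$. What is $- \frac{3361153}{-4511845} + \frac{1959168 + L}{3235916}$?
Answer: $\frac{3558545235499}{2539121986960} \approx 1.4015$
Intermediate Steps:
$L = \frac{661161}{4}$ ($L = - \frac{\left(-105833 - 162507\right) - 392821}{4} = - \frac{-268340 - 392821}{4} = \left(- \frac{1}{4}\right) \left(-661161\right) = \frac{661161}{4} \approx 1.6529 \cdot 10^{5}$)
$- \frac{3361153}{-4511845} + \frac{1959168 + L}{3235916} = - \frac{3361153}{-4511845} + \frac{1959168 + \frac{661161}{4}}{3235916} = \left(-3361153\right) \left(- \frac{1}{4511845}\right) + \frac{8497833}{4} \cdot \frac{1}{3235916} = \frac{3361153}{4511845} + \frac{369471}{562768} = \frac{3558545235499}{2539121986960}$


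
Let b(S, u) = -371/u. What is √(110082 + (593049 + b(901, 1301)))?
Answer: 2*√297529937765/1301 ≈ 838.53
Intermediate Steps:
√(110082 + (593049 + b(901, 1301))) = √(110082 + (593049 - 371/1301)) = √(110082 + 771556378/1301) = √(914773060/1301) = 2*√297529937765/1301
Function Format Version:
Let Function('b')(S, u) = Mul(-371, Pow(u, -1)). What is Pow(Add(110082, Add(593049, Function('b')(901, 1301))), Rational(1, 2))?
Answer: Mul(Rational(2, 1301), Pow(297529937765, Rational(1, 2))) ≈ 838.53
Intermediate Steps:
Pow(Add(110082, Add(593049, Function('b')(901, 1301))), Rational(1, 2)) = Pow(Add(110082, Add(593049, Mul(-371, Pow(1301, -1)))), Rational(1, 2)) = Pow(Add(110082, Add(593049, Mul(-371, Rational(1, 1301)))), Rational(1, 2)) = Pow(Add(110082, Add(593049, Rational(-371, 1301))), Rational(1, 2)) = Pow(Add(110082, Rational(771556378, 1301)), Rational(1, 2)) = Pow(Rational(914773060, 1301), Rational(1, 2)) = Mul(Rational(2, 1301), Pow(297529937765, Rational(1, 2)))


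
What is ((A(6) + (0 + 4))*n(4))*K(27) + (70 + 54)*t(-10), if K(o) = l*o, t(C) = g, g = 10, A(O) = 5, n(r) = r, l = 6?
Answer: 7072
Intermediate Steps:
t(C) = 10
K(o) = 6*o
((A(6) + (0 + 4))*n(4))*K(27) + (70 + 54)*t(-10) = ((5 + (0 + 4))*4)*(6*27) + (70 + 54)*10 = ((5 + 4)*4)*162 + 124*10 = (9*4)*162 + 1240 = 36*162 + 1240 = 5832 + 1240 = 7072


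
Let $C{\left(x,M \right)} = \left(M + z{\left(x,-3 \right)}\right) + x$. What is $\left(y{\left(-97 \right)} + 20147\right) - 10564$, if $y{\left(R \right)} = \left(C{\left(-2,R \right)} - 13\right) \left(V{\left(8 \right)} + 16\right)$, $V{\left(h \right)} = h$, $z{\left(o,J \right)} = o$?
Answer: $6847$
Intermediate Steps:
$C{\left(x,M \right)} = M + 2 x$ ($C{\left(x,M \right)} = \left(M + x\right) + x = M + 2 x$)
$y{\left(R \right)} = -408 + 24 R$ ($y{\left(R \right)} = \left(\left(R + 2 \left(-2\right)\right) - 13\right) \left(8 + 16\right) = \left(\left(R - 4\right) - 13\right) 24 = \left(\left(-4 + R\right) - 13\right) 24 = \left(-17 + R\right) 24 = -408 + 24 R$)
$\left(y{\left(-97 \right)} + 20147\right) - 10564 = \left(\left(-408 + 24 \left(-97\right)\right) + 20147\right) - 10564 = \left(\left(-408 - 2328\right) + 20147\right) - 10564 = \left(-2736 + 20147\right) - 10564 = 17411 - 10564 = 6847$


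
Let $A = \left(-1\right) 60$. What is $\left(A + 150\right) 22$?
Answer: $1980$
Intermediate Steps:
$A = -60$
$\left(A + 150\right) 22 = \left(-60 + 150\right) 22 = 90 \cdot 22 = 1980$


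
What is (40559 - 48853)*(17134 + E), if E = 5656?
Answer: -189020260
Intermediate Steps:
(40559 - 48853)*(17134 + E) = (40559 - 48853)*(17134 + 5656) = -8294*22790 = -189020260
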